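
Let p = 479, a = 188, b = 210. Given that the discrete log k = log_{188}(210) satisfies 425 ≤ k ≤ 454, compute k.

Compute 188^425 mod 479 = 446, then multiply by 188 repeatedly:
  188^425=446  188^426=23  188^427=13  188^428=49  188^429=111
  188^430=271  188^431=174  188^432=140  188^433=454  188^434=90
  188^435=155  188^436=400  188^437=476  188^438=394  188^439=306
  188^440=48  188^441=402  188^442=373  188^443=190  188^444=274
  188^445=259  188^446=313  188^447=406  188^448=167  188^449=261
  188^450=210
Found 210 at exponent 450.

450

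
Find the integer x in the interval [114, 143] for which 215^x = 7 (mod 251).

124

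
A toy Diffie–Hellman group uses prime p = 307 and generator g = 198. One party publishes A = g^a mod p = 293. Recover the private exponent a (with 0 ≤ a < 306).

Baby-step giant-step with m = ceil(sqrt(306)) = 18.
Baby table (198^j mod 307 for j=0..17):
  0:1  1:198  2:215  3:204  4:175  5:266  6:171  7:88
  8:232  9:193  10:146  11:50  12:76  13:5  14:69  15:154
  16:99  17:261
Giant step factor: 198^(-18) ≡ 304 (mod 307).
Scan 293·304^i mod 307 for i = 0, 1, …:
  i=0: 293   i=1: 42   i=2: 181   i=3: 71
  i=4: 94   i=5: 25   i=6: 232
Match at i=6, j=8: a = 6·18 + 8 = 116.

116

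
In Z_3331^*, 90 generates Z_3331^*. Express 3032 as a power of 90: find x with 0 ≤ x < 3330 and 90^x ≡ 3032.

Baby-step giant-step with m = ceil(sqrt(3330)) = 58.
Baby table (90^j mod 3331 for j=0..57):
  0:1  1:90  2:1438  3:2842  4:2624  5:2990  6:2620  7:2630
  8:199  9:1255  10:3027  11:2619  12:2540  13:2092  14:1744  15:403
  16:2960  17:3251  18:2793  19:1545  20:2479  21:3264  22:632  23:253
  24:2784  25:735  26:2861  27:1003  28:333  29:3322  30:2521  31:382
  32:1070  33:3032  34:3069  35:3068  36:2978  37:1540  38:2029  39:2736
  40:3077  41:457  42:1158  43:959  44:3035  45:8  46:720  47:1511
  48:2750  49:1006  50:603  51:974  52:1054  53:1592  54:47  55:899
  56:966  57:334
Giant step factor: 90^(-58) ≡ 329 (mod 3331).
Scan 3032·329^i mod 3331 for i = 0, 1, …:
  i=0: 3032
Match at i=0, j=33: x = 0·58 + 33 = 33.

33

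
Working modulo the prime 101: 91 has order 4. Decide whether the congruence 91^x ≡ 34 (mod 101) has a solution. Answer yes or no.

no

34 ∈ ⟨91⟩ iff 34^4 ≡ 1 (mod 101), since |⟨91⟩| = 4.
34^4 mod 101 = 5.
Since 5 ≠ 1, 34 does not lie in the subgroup.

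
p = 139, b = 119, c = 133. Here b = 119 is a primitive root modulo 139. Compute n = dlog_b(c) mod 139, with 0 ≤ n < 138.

93

Baby-step giant-step with m = ceil(sqrt(138)) = 12.
Baby table (119^j mod 139 for j=0..11):
  0:1  1:119  2:122  3:62  4:11  5:58  6:91  7:126
  8:121  9:82  10:28  11:135
Giant step factor: 119^(-12) ≡ 106 (mod 139).
Scan 133·106^i mod 139 for i = 0, 1, …:
  i=0: 133   i=1: 59   i=2: 138   i=3: 33
  i=4: 23   i=5: 75   i=6: 27   i=7: 82
Match at i=7, j=9: n = 7·12 + 9 = 93.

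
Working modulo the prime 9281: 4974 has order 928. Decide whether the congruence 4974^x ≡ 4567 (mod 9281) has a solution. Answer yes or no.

no

4567 ∈ ⟨4974⟩ iff 4567^928 ≡ 1 (mod 9281), since |⟨4974⟩| = 928.
4567^928 mod 9281 = 3217.
Since 3217 ≠ 1, 4567 does not lie in the subgroup.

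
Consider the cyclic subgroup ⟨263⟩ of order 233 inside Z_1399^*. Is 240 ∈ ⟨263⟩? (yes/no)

no

240 ∈ ⟨263⟩ iff 240^233 ≡ 1 (mod 1399), since |⟨263⟩| = 233.
240^233 mod 1399 = 1009.
Since 1009 ≠ 1, 240 does not lie in the subgroup.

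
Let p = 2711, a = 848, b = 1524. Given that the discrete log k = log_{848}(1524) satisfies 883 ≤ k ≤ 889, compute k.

Compute 848^883 mod 2711 = 274, then multiply by 848 repeatedly:
  848^883=274  848^884=1917  848^885=1727  848^886=556  848^887=2485
  848^888=833  848^889=1524
Found 1524 at exponent 889.

889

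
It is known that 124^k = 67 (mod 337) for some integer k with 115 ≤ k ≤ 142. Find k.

Compute 124^115 mod 337 = 223, then multiply by 124 repeatedly:
  124^115=223  124^116=18  124^117=210  124^118=91  124^119=163
  124^120=329  124^121=19  124^122=334  124^123=302  124^124=41
  124^125=29  124^126=226  124^127=53  124^128=169  124^129=62
  124^130=274  124^131=276  124^132=187  124^133=272  124^134=28
  124^135=102  124^136=179  124^137=291  124^138=25  124^139=67
Found 67 at exponent 139.

139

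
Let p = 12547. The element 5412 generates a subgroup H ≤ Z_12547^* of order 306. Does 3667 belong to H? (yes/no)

no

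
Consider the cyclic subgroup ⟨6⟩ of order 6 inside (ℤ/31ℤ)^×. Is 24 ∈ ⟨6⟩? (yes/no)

no

24 ∈ ⟨6⟩ iff 24^6 ≡ 1 (mod 31), since |⟨6⟩| = 6.
24^6 mod 31 = 4.
Since 4 ≠ 1, 24 does not lie in the subgroup.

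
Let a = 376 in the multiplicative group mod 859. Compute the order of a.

858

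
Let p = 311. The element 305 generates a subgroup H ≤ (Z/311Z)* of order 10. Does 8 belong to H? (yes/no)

no

⟨305⟩ has order 10; its elements mod 311 are {1, 6, 36, 52, 95, 216, 259, 275, 305, 310}.
8 is not in this set.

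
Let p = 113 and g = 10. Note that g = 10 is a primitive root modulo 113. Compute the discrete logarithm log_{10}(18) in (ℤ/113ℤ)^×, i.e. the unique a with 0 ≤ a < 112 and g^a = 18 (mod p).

98

Baby-step giant-step with m = ceil(sqrt(112)) = 11.
Baby table (10^j mod 113 for j=0..10):
  0:1  1:10  2:100  3:96  4:56  5:108  6:63  7:65
  8:85  9:59  10:25
Giant step factor: 10^(-11) ≡ 33 (mod 113).
Scan 18·33^i mod 113 for i = 0, 1, …:
  i=0: 18   i=1: 29   i=2: 53   i=3: 54
  i=4: 87   i=5: 46   i=6: 49   i=7: 35
  i=8: 25
Match at i=8, j=10: a = 8·11 + 10 = 98.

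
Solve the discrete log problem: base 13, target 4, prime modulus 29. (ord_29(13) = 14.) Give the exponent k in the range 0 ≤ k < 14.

11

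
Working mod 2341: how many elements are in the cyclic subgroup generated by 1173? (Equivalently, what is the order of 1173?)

468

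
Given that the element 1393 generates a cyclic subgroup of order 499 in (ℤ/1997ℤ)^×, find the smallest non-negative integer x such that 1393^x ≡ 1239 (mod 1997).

9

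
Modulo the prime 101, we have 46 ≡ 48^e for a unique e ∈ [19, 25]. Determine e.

19

Compute 48^19 mod 101 = 46, then multiply by 48 repeatedly:
  48^19=46
Found 46 at exponent 19.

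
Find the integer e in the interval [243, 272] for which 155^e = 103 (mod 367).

259

Compute 155^243 mod 367 = 216, then multiply by 155 repeatedly:
  155^243=216  155^244=83  155^245=20  155^246=164  155^247=97
  155^248=355  155^249=342  155^250=162  155^251=154  155^252=15
  155^253=123  155^254=348  155^255=358  155^256=73  155^257=305
  155^258=299  155^259=103
Found 103 at exponent 259.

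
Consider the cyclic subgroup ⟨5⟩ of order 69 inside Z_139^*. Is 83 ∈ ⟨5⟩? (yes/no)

83 ∈ ⟨5⟩ iff 83^69 ≡ 1 (mod 139), since |⟨5⟩| = 69.
83^69 mod 139 = 1.
Since 1 = 1, 83 lies in the subgroup.

yes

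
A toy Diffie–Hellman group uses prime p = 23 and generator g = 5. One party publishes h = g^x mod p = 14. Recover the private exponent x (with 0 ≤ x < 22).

21

Successive powers of 5 modulo 23:
  5^0=1  5^1=5  5^2=2  5^3=10  5^4=4  5^5=20
  5^6=8  5^7=17  5^8=16  5^9=11  5^10=9  5^11=22
  5^12=18  5^13=21  5^14=13  5^15=19  5^16=3  5^17=15
  5^18=6  5^19=7  5^20=12  5^21=14
So 5^21 ≡ 14 (mod 23), giving x = 21.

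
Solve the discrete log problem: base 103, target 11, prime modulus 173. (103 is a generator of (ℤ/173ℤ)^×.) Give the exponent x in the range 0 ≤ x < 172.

Baby-step giant-step with m = ceil(sqrt(172)) = 14.
Baby table (103^j mod 173 for j=0..13):
  0:1  1:103  2:56  3:59  4:22  5:17  6:21  7:87
  8:138  9:28  10:116  11:11  12:95  13:97
Giant step factor: 103^(-14) ≡ 4 (mod 173).
Scan 11·4^i mod 173 for i = 0, 1, …:
  i=0: 11
Match at i=0, j=11: x = 0·14 + 11 = 11.

11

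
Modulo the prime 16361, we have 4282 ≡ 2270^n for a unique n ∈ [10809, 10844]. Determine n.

10822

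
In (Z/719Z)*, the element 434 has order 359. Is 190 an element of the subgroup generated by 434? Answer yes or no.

190 ∈ ⟨434⟩ iff 190^359 ≡ 1 (mod 719), since |⟨434⟩| = 359.
190^359 mod 719 = 718.
Since 718 ≠ 1, 190 does not lie in the subgroup.

no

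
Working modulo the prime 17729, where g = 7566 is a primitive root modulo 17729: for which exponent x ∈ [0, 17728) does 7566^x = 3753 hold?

Baby-step giant-step with m = ceil(sqrt(17728)) = 134.
Baby table (7566^j mod 17729 for j=0..133):
  0:1  1:7566  2:15144  3:14706  4:16121  5:13695  6:8094  7:3238
  8:14959  9:15587  10:15663  11:5622  12:4181  13:4910  14:6805  15:1614
  16:13972  17:11854  18:14082  19:10851  20:13396  21:15172  22:13806  23:14657
  24:17696  25:16257  26:14389  27:11114  28:17606  29:9019  30:16562  31:17249
  32:2765  33:17499  34:14991  35:9493  36:3859  37:15260  38:5912  39:17654
  40:17607  41:16585  42:13977  43:14226  44:1157  45:13465  46:5356  47:12731
  48:1089  49:13118  50:3846  51:5547  52:4059  53:3766  54:3053  55:15840
  56:15129  57:7590  58:1709  59:5853  60:14485  61:10561  62:17652  63:2475
  64:4026  65:2294  66:17442  67:9225  68:15006  69:16609  70:542  71:5373
  72:17250  73:10331  74:14914  75:11968  76:7885  77:17554  78:5625  79:9150
  80:14884  81:15465  82:14519  83:1870  84:678  85:6067  86:2541  87:6970
  88:8974  89:12943  90:9471  91:14697  92:1214  93:1502  94:17572  95:17710
  96:15807  97:13657  98:4250  99:12823  100:5730  101:5775  102:9394  103:17172
  104:5240  105:3796  106:17285  107:9206  108:13084  109:12537  110:4792  111:467
  112:5251  113:16106  114:6579  115:11411  116:13125  117:3621  118:5181  119:627
  120:10239  121:10273  122:1582  123:2337  124:5929  125:4444  126:9120  127:652
  128:4370  129:16564  130:14652  131:15324  132:11453  133:11775
Giant step factor: 7566^(-134) ≡ 3185 (mod 17729).
Scan 3753·3185^i mod 17729 for i = 0, 1, …:
  i=0: 3753   i=1: 3959   i=2: 4096   i=3: 14945
  i=4: 15189   i=5: 12253   i=6: 4276   i=7: 3188
  i=8: 12792   i=9: 1278     …   i=124: 2935
  i=125: 4792
Match at i=125, j=110: x = 125·134 + 110 = 16860.

16860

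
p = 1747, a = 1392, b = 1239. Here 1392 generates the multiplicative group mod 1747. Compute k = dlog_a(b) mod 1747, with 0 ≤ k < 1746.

Baby-step giant-step with m = ceil(sqrt(1746)) = 42.
Baby table (1392^j mod 1747 for j=0..41):
  0:1  1:1392  2:241  3:48  4:430  5:1086  6:557  7:1423
  8:1465  9:531  10:171  11:440  12:1030  13:1220  14:156  15:524
  16:909  17:500  18:694  19:1704  20:1289  21:119  22:1430  23:727
  24:471  25:507  26:1703  27:1644  28:1625  29:1382  30:297  31:1132
  32:1697  33:280  34:179  35:1094  36:1211  37:1604  38:102  39:477
  40:124  41:1402
Giant step factor: 1392^(-42) ≡ 916 (mod 1747).
Scan 1239·916^i mod 1747 for i = 0, 1, …:
  i=0: 1239   i=1: 1121   i=2: 1347   i=3: 470
  i=4: 758   i=5: 769   i=6: 363   i=7: 578
  i=8: 107   i=9: 180     …   i=18: 5
  i=19: 1086
Match at i=19, j=5: k = 19·42 + 5 = 803.

803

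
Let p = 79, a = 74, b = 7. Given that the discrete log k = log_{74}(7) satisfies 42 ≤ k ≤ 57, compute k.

43

Compute 74^42 mod 79 = 46, then multiply by 74 repeatedly:
  74^42=46  74^43=7
Found 7 at exponent 43.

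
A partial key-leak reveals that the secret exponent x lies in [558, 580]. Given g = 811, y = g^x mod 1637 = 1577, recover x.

572

Compute 811^558 mod 1637 = 608, then multiply by 811 repeatedly:
  811^558=608  811^559=351  811^560=1460  811^561=509  811^562=275
  811^563=393  811^564=1145  811^565=416  811^566=154  811^567=482
  811^568=1296  811^569=102  811^570=872  811^571=8  811^572=1577
Found 1577 at exponent 572.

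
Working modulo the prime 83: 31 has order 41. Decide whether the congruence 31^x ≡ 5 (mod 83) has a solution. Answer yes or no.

no

5 ∈ ⟨31⟩ iff 5^41 ≡ 1 (mod 83), since |⟨31⟩| = 41.
5^41 mod 83 = 82.
Since 82 ≠ 1, 5 does not lie in the subgroup.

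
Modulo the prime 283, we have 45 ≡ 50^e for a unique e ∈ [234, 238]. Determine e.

Compute 50^234 mod 283 = 199, then multiply by 50 repeatedly:
  50^234=199  50^235=45
Found 45 at exponent 235.

235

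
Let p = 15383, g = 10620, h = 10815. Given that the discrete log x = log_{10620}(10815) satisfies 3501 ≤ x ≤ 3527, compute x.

Compute 10620^3501 mod 15383 = 350, then multiply by 10620 repeatedly:
  10620^3501=350  10620^3502=9697  10620^3503=8338  10620^3504=5012  10620^3505=2260
  10620^3506=3720  10620^3507=2856  10620^3508=10827  10620^3509=10198  10620^3510=6440
  10620^3511=15365  10620^3512=8819  10620^3513=6076  10620^3514=10818  10620^3515=6916
  10620^3516=9478  10620^3517=5391  10620^3518=12277  10620^3519=10815
Found 10815 at exponent 3519.

3519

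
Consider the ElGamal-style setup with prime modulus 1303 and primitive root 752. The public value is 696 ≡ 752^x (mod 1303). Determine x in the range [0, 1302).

116

Baby-step giant-step with m = ceil(sqrt(1302)) = 37.
Baby table (752^j mod 1303 for j=0..36):
  0:1  1:752  2:2  3:201  4:4  5:402  6:8  7:804
  8:16  9:305  10:32  11:610  12:64  13:1220  14:128  15:1137
  16:256  17:971  18:512  19:639  20:1024  21:1278  22:745  23:1253
  24:187  25:1203  26:374  27:1103  28:748  29:903  30:193  31:503
  32:386  33:1006  34:772  35:709  36:241
Giant step factor: 752^(-37) ≡ 34 (mod 1303).
Scan 696·34^i mod 1303 for i = 0, 1, …:
  i=0: 696   i=1: 210   i=2: 625   i=3: 402
Match at i=3, j=5: x = 3·37 + 5 = 116.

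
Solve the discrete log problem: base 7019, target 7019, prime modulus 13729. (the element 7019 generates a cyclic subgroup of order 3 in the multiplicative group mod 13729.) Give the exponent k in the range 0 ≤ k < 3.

1

Successive powers of 7019 modulo 13729:
  7019^0=1  7019^1=7019
So 7019^1 ≡ 7019 (mod 13729), giving k = 1.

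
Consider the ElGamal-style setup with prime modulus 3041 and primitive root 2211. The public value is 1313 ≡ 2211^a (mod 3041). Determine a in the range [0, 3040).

709

Baby-step giant-step with m = ceil(sqrt(3040)) = 56.
Baby table (2211^j mod 3041 for j=0..55):
  0:1  1:2211  2:1634  3:66  4:2999  5:1409  6:1315  7:269
  8:1764  9:1642  10:2549  11:866  12:1937  13:979  14:2418  15:120
  16:753  17:1456  18:1838  19:1042  20:1825  21:2709  22:1870  23:1851
  24:2416  25:1780  26:526  27:1324  28:1922  29:1265  30:2236  31:2171
  32:1383  33:1608  34:359  35:48  36:2734  37:2407  38:127  39:1025
  40:730  41:2300  42:748  43:2565  44:2791  45:712  46:2035  47:1746
  48:1377  49:506  50:2719  51:2693  52:2986  53:35  54:1360  55:2452
Giant step factor: 2211^(-56) ≡ 104 (mod 3041).
Scan 1313·104^i mod 3041 for i = 0, 1, …:
  i=0: 1313   i=1: 2748   i=2: 2979   i=3: 2675
  i=4: 1469   i=5: 726   i=6: 2520   i=7: 554
  i=8: 2878   i=9: 1294   i=10: 772   i=11: 1222
  i=12: 2407
Match at i=12, j=37: a = 12·56 + 37 = 709.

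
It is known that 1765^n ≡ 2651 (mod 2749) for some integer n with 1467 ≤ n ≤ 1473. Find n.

1467

Compute 1765^1467 mod 2749 = 2651, then multiply by 1765 repeatedly:
  1765^1467=2651
Found 2651 at exponent 1467.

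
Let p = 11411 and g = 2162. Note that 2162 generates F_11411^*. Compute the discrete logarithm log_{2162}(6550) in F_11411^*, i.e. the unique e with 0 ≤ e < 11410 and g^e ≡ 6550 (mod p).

1633

Baby-step giant-step with m = ceil(sqrt(11410)) = 107.
Baby table (2162^j mod 11411 for j=0..106):
  0:1  1:2162  2:7145  3:8407  4:9622  5:511  6:9326  7:10986
  8:5441  9:10112  10:10079  11:7199  12:11045  13:7478  14:9460  15:4008
  16:4347  17:6961  18:9984  19:7207  20:5519  21:7583  22:8250  23:1107
  24:8435  25:1692  26:6584  27:5091  28:6538  29:8338  30:8787  31:9590
  32:11204  33:8906  34:4415  35:5634  36:5171  37:8333  38:9388  39:8098
  40:3402  41:6440  42:1860  43:4648  44:7296  45:3950  46:4472  47:3347
  48:1640  49:8270  50:10114  51:2992  52:10078  53:5037  54:3900  55:10482
  56:11249  57:3497  58:6432  59:7386  60:4543  61:8506  62:6851  63:384
  64:8616  65:5040  66:10386  67:9095  68:2237  69:9541  70:7965  71:1131
  72:3268  73:2007  74:2954  75:7799  76:7391  77:3942  78:9998  79:3242
  80:2850  81:11171  82:6026  83:8261  84:2067  85:7153  86:2881  87:9727
  88:10712  89:6425  90:3663  91:172  92:6712  93:7963  94:8218  95:389
  96:8015  97:6532  98:6777  99:150  100:4792  101:10527  102:5840  103:5514
  104:8184  105:6758  106:4716
Giant step factor: 2162^(-107) ≡ 3118 (mod 11411).
Scan 6550·3118^i mod 11411 for i = 0, 1, …:
  i=0: 6550   i=1: 8621   i=2: 7373   i=3: 7260
  i=4: 8667   i=5: 2458   i=6: 7263   i=7: 6610
  i=8: 1714   i=9: 3904     …   i=14: 11113
  i=15: 6538
Match at i=15, j=28: e = 15·107 + 28 = 1633.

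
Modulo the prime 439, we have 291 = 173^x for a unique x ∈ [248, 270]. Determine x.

Compute 173^248 mod 439 = 95, then multiply by 173 repeatedly:
  173^248=95  173^249=192  173^250=291
Found 291 at exponent 250.

250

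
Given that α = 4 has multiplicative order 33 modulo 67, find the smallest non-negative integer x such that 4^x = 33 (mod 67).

16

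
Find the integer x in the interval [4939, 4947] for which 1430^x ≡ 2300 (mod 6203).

Compute 1430^4939 mod 6203 = 5264, then multiply by 1430 repeatedly:
  1430^4939=5264  1430^4940=3281  1430^4941=2362  1430^4942=3228  1430^4943=1008
  1430^4944=2344  1430^4945=2300
Found 2300 at exponent 4945.

4945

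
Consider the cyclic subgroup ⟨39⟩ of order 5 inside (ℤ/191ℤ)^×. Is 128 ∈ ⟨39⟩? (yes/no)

no

⟨39⟩ has order 5; its elements mod 191 are {1, 39, 49, 109, 184}.
128 is not in this set.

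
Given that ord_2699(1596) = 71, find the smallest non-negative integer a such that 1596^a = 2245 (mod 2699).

Baby-step giant-step with m = ceil(sqrt(71)) = 9.
Baby table (1596^j mod 2699 for j=0..8):
  0:1  1:1596  2:2059  3:1481  4:2051  5:2208  6:1773  7:1156
  8:1559
Giant step factor: 1596^(-9) ≡ 765 (mod 2699).
Scan 2245·765^i mod 2699 for i = 0, 1, …:
  i=0: 2245   i=1: 861   i=2: 109   i=3: 2415
  i=4: 1359   i=5: 520   i=6: 1047   i=7: 2051
Match at i=7, j=4: a = 7·9 + 4 = 67.

67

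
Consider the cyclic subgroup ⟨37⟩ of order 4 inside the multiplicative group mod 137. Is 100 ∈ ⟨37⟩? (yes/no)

yes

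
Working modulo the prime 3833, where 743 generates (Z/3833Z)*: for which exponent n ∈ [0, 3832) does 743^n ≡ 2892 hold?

2870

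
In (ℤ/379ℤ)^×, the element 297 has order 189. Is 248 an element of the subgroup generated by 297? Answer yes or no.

yes

248 ∈ ⟨297⟩ iff 248^189 ≡ 1 (mod 379), since |⟨297⟩| = 189.
248^189 mod 379 = 1.
Since 1 = 1, 248 lies in the subgroup.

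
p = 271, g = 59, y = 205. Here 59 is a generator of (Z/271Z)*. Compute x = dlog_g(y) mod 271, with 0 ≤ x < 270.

Baby-step giant-step with m = ceil(sqrt(270)) = 17.
Baby table (59^j mod 271 for j=0..16):
  0:1  1:59  2:229  3:232  4:138  5:12  6:166  7:38
  8:74  9:30  10:144  11:95  12:185  13:75  14:89  15:102
  16:56
Giant step factor: 59^(-17) ≡ 172 (mod 271).
Scan 205·172^i mod 271 for i = 0, 1, …:
  i=0: 205   i=1: 30
Match at i=1, j=9: x = 1·17 + 9 = 26.

26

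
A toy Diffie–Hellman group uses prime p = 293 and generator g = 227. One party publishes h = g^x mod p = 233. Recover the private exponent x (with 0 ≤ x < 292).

Baby-step giant-step with m = ceil(sqrt(292)) = 18.
Baby table (227^j mod 293 for j=0..17):
  0:1  1:227  2:254  3:230  4:56  5:113  6:160  7:281
  8:206  9:175  10:170  11:207  12:109  13:131  14:144  15:165
  16:244  17:11
Giant step factor: 227^(-18) ≡ 203 (mod 293).
Scan 233·203^i mod 293 for i = 0, 1, …:
  i=0: 233   i=1: 126   i=2: 87   i=3: 81
  i=4: 35   i=5: 73   i=6: 169   i=7: 26
  i=8: 4   i=9: 226   i=10: 170
Match at i=10, j=10: x = 10·18 + 10 = 190.

190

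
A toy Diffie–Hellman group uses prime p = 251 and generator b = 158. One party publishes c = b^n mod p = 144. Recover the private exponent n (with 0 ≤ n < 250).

136

Baby-step giant-step with m = ceil(sqrt(250)) = 16.
Baby table (158^j mod 251 for j=0..15):
  0:1  1:158  2:115  3:98  4:173  5:226  6:66  7:137
  8:60  9:193  10:123  11:107  12:89  13:6  14:195  15:188
Giant step factor: 158^(-16) ≡ 108 (mod 251).
Scan 144·108^i mod 251 for i = 0, 1, …:
  i=0: 144   i=1: 241   i=2: 175   i=3: 75
  i=4: 68   i=5: 65   i=6: 243   i=7: 140
  i=8: 60
Match at i=8, j=8: n = 8·16 + 8 = 136.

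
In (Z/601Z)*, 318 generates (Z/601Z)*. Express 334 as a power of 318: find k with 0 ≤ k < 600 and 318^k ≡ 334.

368

Baby-step giant-step with m = ceil(sqrt(600)) = 25.
Baby table (318^j mod 601 for j=0..24):
  0:1  1:318  2:156  3:326  4:296  5:372  6:500  7:336
  8:471  9:129  10:154  11:291  12:585  13:321  14:509  15:193
  16:72  17:58  18:414  19:33  20:277  21:340  22:541  23:152
  24:256
Giant step factor: 318^(-25) ≡ 295 (mod 601).
Scan 334·295^i mod 601 for i = 0, 1, …:
  i=0: 334   i=1: 567   i=2: 187   i=3: 474
  i=4: 398   i=5: 215   i=6: 320   i=7: 43
  i=8: 64   i=9: 249     …   i=13: 34
  i=14: 414
Match at i=14, j=18: k = 14·25 + 18 = 368.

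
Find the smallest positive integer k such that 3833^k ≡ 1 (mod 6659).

The order of 3833 must divide p − 1 = 6658 = 2 · 3329.
Divisors: 1, 2, 3329, 6658.
Check each in increasing order: 3833^1 ≡ 3833;  3833^2 ≡ 2135;  3833^3329 ≡ 6658;  3833^6658 ≡ 1.
Smallest exponent giving 1 is 6658.

6658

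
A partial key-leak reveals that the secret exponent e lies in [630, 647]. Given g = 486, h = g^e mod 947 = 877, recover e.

Compute 486^630 mod 947 = 73, then multiply by 486 repeatedly:
  486^630=73  486^631=439  486^632=279  486^633=173  486^634=742
  486^635=752  486^636=877
Found 877 at exponent 636.

636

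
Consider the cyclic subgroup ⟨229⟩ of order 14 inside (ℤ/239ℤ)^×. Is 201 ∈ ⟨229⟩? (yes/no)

yes

⟨229⟩ has order 14; its elements mod 239 are {1, 10, 24, 38, 44, 98, 100, 139, 141, 195, 201, 215, 229, 238}.
201 is in this set.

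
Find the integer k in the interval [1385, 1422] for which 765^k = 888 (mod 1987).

1408

Compute 765^1385 mod 1987 = 262, then multiply by 765 repeatedly:
  765^1385=262  765^1386=1730  765^1387=108  765^1388=1153  765^1389=1804
  765^1390=1082  765^1391=1138  765^1392=264  765^1393=1273  765^1394=215
  765^1395=1541  765^1396=574  765^1397=1970  765^1398=904  765^1399=84
  765^1400=676  765^1401=520  765^1402=400  765^1403=2  765^1404=1530
  765^1405=107  765^1406=388  765^1407=757  765^1408=888
Found 888 at exponent 1408.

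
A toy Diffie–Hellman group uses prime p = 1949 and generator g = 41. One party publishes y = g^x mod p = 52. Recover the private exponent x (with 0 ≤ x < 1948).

Baby-step giant-step with m = ceil(sqrt(1948)) = 45.
Baby table (41^j mod 1949 for j=0..44):
  0:1  1:41  2:1681  3:706  4:1660  5:1794  6:1441  7:611
  8:1663  9:1917  10:637  11:780  12:796  13:1452  14:1062  15:664
  16:1887  17:1356  18:1024  19:1055  20:377  21:1814  22:312  23:1098
  24:191  25:35  26:1435  27:365  28:1322  29:1579  30:422  31:1710
  32:1895  33:1684  34:829  35:856  36:14  37:574  38:146  39:139
  40:1801  41:1728  42:684  43:758  44:1843
Giant step factor: 41^(-45) ≡ 509 (mod 1949).
Scan 52·509^i mod 1949 for i = 0, 1, …:
  i=0: 52   i=1: 1131   i=2: 724   i=3: 155
  i=4: 935   i=5: 359   i=6: 1474   i=7: 1850
  i=8: 283   i=9: 1770     …   i=23: 867
  i=24: 829
Match at i=24, j=34: x = 24·45 + 34 = 1114.

1114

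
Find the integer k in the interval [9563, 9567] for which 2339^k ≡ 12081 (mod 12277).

9566

Compute 2339^9563 mod 12277 = 4641, then multiply by 2339 repeatedly:
  2339^9563=4641  2339^9564=2431  2339^9565=1858  2339^9566=12081
Found 12081 at exponent 9566.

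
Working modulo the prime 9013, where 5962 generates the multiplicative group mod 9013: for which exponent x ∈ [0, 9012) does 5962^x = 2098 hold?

Baby-step giant-step with m = ceil(sqrt(9012)) = 95.
Baby table (5962^j mod 9013 for j=0..94):
  0:1  1:5962  2:7185  3:7194  4:6774  5:8348  6:990  7:7878
  8:1893  9:1790  10:588  11:8612  12:6696  13:2975  14:8379  15:5552
  16:5288  17:8595  18:4485  19:7012  20:3250  21:7563  22:7580  23:778
  24:5754  25:1870  26:8872  27:6580  28:5384  29:4115  30:244  31:3635
  32:4618  33:6814  34:3477  35:8987  36:7222  37:2463  38:2229  39:4136
  40:8277  41:1299  42:2471  43:4860  44:7538  45:2738  46:1413  47:6164
  48:3767  49:7471  50:8869  51:6720  52:1855  53:559  54:6961  55:5630
  56:1648  57:1206  58:6811  59:3617  60:5458  61:3666  62:167  63:4224
  64:1166  65:2669  66:4633  67:6114  68:3096  69:8741  70:676  71:1501
  72:8066  73:5137  74:620  75:1110  76:2278  77:7858  78:8835  79:2298
  80:916  81:8327  82:1970  83:1201  84:4040  85:3744  86:5540  87:5848
  88:3492  89:8287  90:6841  91:2217  92:4696  93:3174  94:5101
Giant step factor: 5962^(-95) ≡ 482 (mod 9013).
Scan 2098·482^i mod 9013 for i = 0, 1, …:
  i=0: 2098   i=1: 1780   i=2: 1725   i=3: 2254
  i=4: 4868   i=5: 2996   i=6: 1992   i=7: 4766
  i=8: 7910   i=9: 121     …   i=69: 2710
  i=70: 8348
Match at i=70, j=5: x = 70·95 + 5 = 6655.

6655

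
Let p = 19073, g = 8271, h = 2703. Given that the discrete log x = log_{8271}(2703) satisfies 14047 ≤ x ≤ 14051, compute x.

14047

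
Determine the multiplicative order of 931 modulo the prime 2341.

The order of 931 must divide p − 1 = 2340 = 2^2 · 3^2 · 5 · 13.
Divisors: 1, 2, 3, 4, 5, 6, 9, 10, 12, 13, 15, 18, 20, 26, 30, 36, 39, 45, 52, 60, 65, 78, 90, 117, 130, 156, 180, 195, 234, 260, 390, 468, 585, 780, 1170, 2340.
Check each in increasing order: 931^1 ≡ 931;  931^2 ≡ 591;  931^3 ≡ 86;  931^4 ≡ 472;  931^5 ≡ 1665;  931^6 ≡ 373;  931^9 ≡ 1645;  931^10 ≡ 481;  931^12 ≡ 1010;  931^13 ≡ 1569;  931^15 ≡ 243;  931^18 ≡ 2170;  931^20 ≡ 1943;  931^26 ≡ 1370;  931^30 ≡ 524;  931^36 ≡ 1149;  931^39 ≡ 492;  931^45 ≡ 918;  931^52 ≡ 1759;  931^60 ≡ 679;  931^65 ≡ 2173;  931^78 ≡ 941;  931^90 ≡ 2305;  931^117 ≡ 1795;  931^130 ≡ 132;  931^156 ≡ 583;  931^180 ≡ 1296;  931^195 ≡ 1234;  931^234 ≡ 809;  931^260 ≡ 1037;  931^390 ≡ 1106;  931^468 ≡ 1342;  931^585 ≡ 1.
Smallest exponent giving 1 is 585.

585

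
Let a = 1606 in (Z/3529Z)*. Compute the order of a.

1764

The order of 1606 must divide p − 1 = 3528 = 2^3 · 3^2 · 7^2.
Divisors: 1, 2, 3, 4, 6, 7, 8, 9, 12, 14, 18, 21, 24, 28, 36, 42, 49, 56, 63, 72, 84, 98, 126, 147, 168, 196, 252, 294, 392, 441, 504, 588, 882, 1176, 1764, 3528.
Check each in increasing order: 1606^1 ≡ 1606;  1606^2 ≡ 3066;  1606^3 ≡ 1041;  1606^4 ≡ 2629;  1606^6 ≡ 278;  1606^7 ≡ 1814;  1606^8 ≡ 1859;  1606^9 ≡ 20;  1606^12 ≡ 3175;  1606^14 ≡ 1568;  1606^18 ≡ 400;  1606^21 ≡ 3507;  1606^24 ≡ 1801;  1606^28 ≡ 2440;  1606^36 ≡ 1195;  1606^42 ≡ 484;  1606^49 ≡ 2784;  1606^56 ≡ 177;  1606^63 ≡ 3468;  1606^72 ≡ 2309;  1606^84 ≡ 1342;  1606^98 ≡ 972;  1606^126 ≡ 192;  1606^147 ≡ 2834;  1606^168 ≡ 1174;  1606^196 ≡ 2541;  1606^252 ≡ 1574;  1606^294 ≡ 3081;  1606^392 ≡ 2140;  1606^441 ≡ 808;  1606^504 ≡ 118;  1606^588 ≡ 3080;  1606^882 ≡ 3528;  1606^1176 ≡ 448;  1606^1764 ≡ 1.
Smallest exponent giving 1 is 1764.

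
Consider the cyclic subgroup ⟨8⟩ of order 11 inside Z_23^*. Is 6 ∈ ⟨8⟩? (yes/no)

yes

⟨8⟩ has order 11; its elements mod 23 are {1, 2, 3, 4, 6, 8, 9, 12, 13, 16, 18}.
6 is in this set.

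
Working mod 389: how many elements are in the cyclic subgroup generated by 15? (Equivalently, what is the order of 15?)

388

The order of 15 must divide p − 1 = 388 = 2^2 · 97.
Divisors: 1, 2, 4, 97, 194, 388.
Check each in increasing order: 15^1 ≡ 15;  15^2 ≡ 225;  15^4 ≡ 55;  15^97 ≡ 274;  15^194 ≡ 388;  15^388 ≡ 1.
Smallest exponent giving 1 is 388.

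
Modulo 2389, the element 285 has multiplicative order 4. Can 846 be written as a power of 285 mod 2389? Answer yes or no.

no

⟨285⟩ has order 4; its elements mod 2389 are {1, 285, 2104, 2388}.
846 is not in this set.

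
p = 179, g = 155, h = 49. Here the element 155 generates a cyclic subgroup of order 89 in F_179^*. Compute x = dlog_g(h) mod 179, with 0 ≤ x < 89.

Baby-step giant-step with m = ceil(sqrt(89)) = 10.
Baby table (155^j mod 179 for j=0..9):
  0:1  1:155  2:39  3:138  4:89  5:12  6:70  7:110
  8:45  9:173
Giant step factor: 155^(-10) ≡ 46 (mod 179).
Scan 49·46^i mod 179 for i = 0, 1, …:
  i=0: 49   i=1: 106   i=2: 43   i=3: 9
  i=4: 56   i=5: 70
Match at i=5, j=6: x = 5·10 + 6 = 56.

56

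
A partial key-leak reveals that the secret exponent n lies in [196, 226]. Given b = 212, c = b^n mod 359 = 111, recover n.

216

Compute 212^196 mod 359 = 138, then multiply by 212 repeatedly:
  212^196=138  212^197=177  212^198=188  212^199=7  212^200=48
  212^201=124  212^202=81  212^203=299  212^204=204  212^205=168
  212^206=75  212^207=104  212^208=149  212^209=355  212^210=229
  212^211=83  212^212=5  212^213=342  212^214=345  212^215=263
  212^216=111
Found 111 at exponent 216.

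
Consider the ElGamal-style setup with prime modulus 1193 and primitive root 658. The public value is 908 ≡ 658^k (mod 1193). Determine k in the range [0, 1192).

545

Baby-step giant-step with m = ceil(sqrt(1192)) = 35.
Baby table (658^j mod 1193 for j=0..34):
  0:1  1:658  2:1098  3:719  4:674  5:889  6:392  7:248
  8:936  9:300  10:555  11:132  12:960  13:583  14:661  15:686
  16:434  17:445  18:525  19:673  20:231  21:487  22:722  23:262
  24:604  25:163  26:1077  27:24  28:283  29:106  30:554  31:667
  32:1055  33:1057  34:1180
Giant step factor: 658^(-35) ≡ 811 (mod 1193).
Scan 908·811^i mod 1193 for i = 0, 1, …:
  i=0: 908   i=1: 307   i=2: 833   i=3: 325
  i=4: 1115   i=5: 1164   i=6: 341   i=7: 968
  i=8: 54   i=9: 846     …   i=14: 827
  i=15: 231
Match at i=15, j=20: k = 15·35 + 20 = 545.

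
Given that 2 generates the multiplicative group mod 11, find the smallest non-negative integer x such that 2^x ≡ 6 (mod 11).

9

Successive powers of 2 modulo 11:
  2^0=1  2^1=2  2^2=4  2^3=8  2^4=5  2^5=10
  2^6=9  2^7=7  2^8=3  2^9=6
So 2^9 ≡ 6 (mod 11), giving x = 9.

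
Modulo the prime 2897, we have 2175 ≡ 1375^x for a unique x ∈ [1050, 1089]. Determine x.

1078

Compute 1375^1050 mod 2897 = 2114, then multiply by 1375 repeatedly:
  1375^1050=2114  1375^1051=1059  1375^1052=1831  1375^1053=132  1375^1054=1886
  1375^1055=435  1375^1056=1343  1375^1057=1236  1375^1058=1858  1375^1059=2493
  1375^1060=724  1375^1061=1829  1375^1062=279  1375^1063=1221  1375^1064=1512
  1375^1065=1851  1375^1066=1559  1375^1067=2742  1375^1068=1253  1375^1069=2057
  1375^1070=903  1375^1071=1709  1375^1072=408  1375^1073=1879  1375^1074=2398
  1375^1075=464  1375^1076=660  1375^1077=739  1375^1078=2175
Found 2175 at exponent 1078.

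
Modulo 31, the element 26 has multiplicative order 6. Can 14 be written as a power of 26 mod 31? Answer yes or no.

no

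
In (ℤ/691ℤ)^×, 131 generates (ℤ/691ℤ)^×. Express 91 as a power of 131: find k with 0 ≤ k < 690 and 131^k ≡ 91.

Baby-step giant-step with m = ceil(sqrt(690)) = 27.
Baby table (131^j mod 691 for j=0..26):
  0:1  1:131  2:577  3:268  4:558  5:543  6:651  7:288
  8:414  9:336  10:483  11:392  12:218  13:227  14:24  15:380
  16:28  17:213  18:263  19:594  20:422  21:2  22:262  23:463
  24:536  25:425  26:395
Giant step factor: 131^(-27) ≡ 95 (mod 691).
Scan 91·95^i mod 691 for i = 0, 1, …:
  i=0: 91   i=1: 353   i=2: 367   i=3: 315
  i=4: 212   i=5: 101   i=6: 612   i=7: 96
  i=8: 137   i=9: 577
Match at i=9, j=2: k = 9·27 + 2 = 245.

245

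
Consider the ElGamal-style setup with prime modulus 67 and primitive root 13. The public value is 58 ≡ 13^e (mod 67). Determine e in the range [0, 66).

Baby-step giant-step with m = ceil(sqrt(66)) = 9.
Baby table (13^j mod 67 for j=0..8):
  0:1  1:13  2:35  3:53  4:19  5:46  6:62  7:2
  8:26
Giant step factor: 13^(-9) ≡ 45 (mod 67).
Scan 58·45^i mod 67 for i = 0, 1, …:
  i=0: 58   i=1: 64   i=2: 66   i=3: 22
  i=4: 52   i=5: 62
Match at i=5, j=6: e = 5·9 + 6 = 51.

51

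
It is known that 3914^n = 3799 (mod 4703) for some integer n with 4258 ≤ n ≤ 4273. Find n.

Compute 3914^4258 mod 4703 = 3661, then multiply by 3914 repeatedly:
  3914^4258=3661  3914^4259=3816  3914^4260=3799
Found 3799 at exponent 4260.

4260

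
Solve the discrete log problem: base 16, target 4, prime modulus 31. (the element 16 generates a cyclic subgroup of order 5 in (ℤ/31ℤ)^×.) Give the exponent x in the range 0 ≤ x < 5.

3

Successive powers of 16 modulo 31:
  16^0=1  16^1=16  16^2=8  16^3=4
So 16^3 ≡ 4 (mod 31), giving x = 3.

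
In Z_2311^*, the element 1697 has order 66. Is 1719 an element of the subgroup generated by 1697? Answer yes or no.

yes

1719 ∈ ⟨1697⟩ iff 1719^66 ≡ 1 (mod 2311), since |⟨1697⟩| = 66.
1719^66 mod 2311 = 1.
Since 1 = 1, 1719 lies in the subgroup.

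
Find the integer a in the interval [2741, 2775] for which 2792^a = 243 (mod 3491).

2750

Compute 2792^2741 mod 3491 = 1945, then multiply by 2792 repeatedly:
  2792^2741=1945  2792^2742=1935  2792^2743=1943  2792^2744=3333  2792^2745=2221
  2792^2746=1016  2792^2747=1980  2792^2748=1907  2792^2749=569  2792^2750=243
Found 243 at exponent 2750.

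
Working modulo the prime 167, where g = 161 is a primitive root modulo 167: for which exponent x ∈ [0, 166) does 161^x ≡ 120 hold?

Baby-step giant-step with m = ceil(sqrt(166)) = 13.
Baby table (161^j mod 167 for j=0..12):
  0:1  1:161  2:36  3:118  4:127  5:73  6:63  7:123
  8:97  9:86  10:152  11:90  12:128
Giant step factor: 161^(-13) ≡ 5 (mod 167).
Scan 120·5^i mod 167 for i = 0, 1, …:
  i=0: 120   i=1: 99   i=2: 161
Match at i=2, j=1: x = 2·13 + 1 = 27.

27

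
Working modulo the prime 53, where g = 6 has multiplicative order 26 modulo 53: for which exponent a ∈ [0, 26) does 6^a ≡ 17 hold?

15

Successive powers of 6 modulo 53:
  6^0=1  6^1=6  6^2=36  6^3=4  6^4=24  6^5=38
  6^6=16  6^7=43  6^8=46  6^9=11  6^10=13  6^11=25
  6^12=44  6^13=52  6^14=47  6^15=17
So 6^15 ≡ 17 (mod 53), giving a = 15.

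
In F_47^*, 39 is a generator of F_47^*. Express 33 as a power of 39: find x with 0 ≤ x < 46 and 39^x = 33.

35

Baby-step giant-step with m = ceil(sqrt(46)) = 7.
Baby table (39^j mod 47 for j=0..6):
  0:1  1:39  2:17  3:5  4:7  5:38  6:25
Giant step factor: 39^(-7) ≡ 43 (mod 47).
Scan 33·43^i mod 47 for i = 0, 1, …:
  i=0: 33   i=1: 9   i=2: 11   i=3: 3
  i=4: 35   i=5: 1
Match at i=5, j=0: x = 5·7 + 0 = 35.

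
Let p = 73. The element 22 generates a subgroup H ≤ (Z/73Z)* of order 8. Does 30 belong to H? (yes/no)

30 ∈ ⟨22⟩ iff 30^8 ≡ 1 (mod 73), since |⟨22⟩| = 8.
30^8 mod 73 = 64.
Since 64 ≠ 1, 30 does not lie in the subgroup.

no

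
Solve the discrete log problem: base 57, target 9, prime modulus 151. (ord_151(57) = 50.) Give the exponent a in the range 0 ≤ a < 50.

22

Successive powers of 57 modulo 151:
  57^0=1  57^1=57  57^2=78  57^3=67  57^4=44  57^5=92
  57^6=110  57^7=79  57^8=124  57^9=122  57^10=8  57^11=3
  57^12=20  57^13=83  57^14=50  57^15=132  57^16=125  57^17=28
  57^18=86  57^19=70  57^20=64  57^21=24  57^22=9
So 57^22 ≡ 9 (mod 151), giving a = 22.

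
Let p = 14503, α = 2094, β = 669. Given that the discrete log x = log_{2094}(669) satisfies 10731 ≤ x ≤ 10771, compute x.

10758

Compute 2094^10731 mod 14503 = 7192, then multiply by 2094 repeatedly:
  2094^10731=7192  2094^10732=5934  2094^10733=11228  2094^10734=2069  2094^10735=10592
  2094^10736=4561  2094^10737=7760  2094^10738=6080  2094^10739=12389  2094^10740=11202
  2094^10741=5637  2094^10742=12939  2094^10743=2662  2094^10744=5076  2094^10745=12948
  2094^10746=7005  2094^10747=5937  2094^10748=3007  2094^10749=2356  2094^10750=2444
  2094^10751=12680  2094^10752=11430  2094^10753=4470  2094^10754=5745  2094^10755=7043
  2094^10756=12994  2094^10757=1808  2094^10758=669
Found 669 at exponent 10758.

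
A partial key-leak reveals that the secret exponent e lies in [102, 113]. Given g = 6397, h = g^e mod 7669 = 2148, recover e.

110

Compute 6397^102 mod 7669 = 6458, then multiply by 6397 repeatedly:
  6397^102=6458  6397^103=6592  6397^104=4862  6397^105=4419  6397^106=409
  6397^107=1244  6397^108=5115  6397^109=4701  6397^110=2148
Found 2148 at exponent 110.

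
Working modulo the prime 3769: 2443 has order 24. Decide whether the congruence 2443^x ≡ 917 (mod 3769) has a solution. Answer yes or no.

yes

⟨2443⟩ has order 24; its elements mod 3769 are {1, 402, 409, 463, 464, 728, 917, 1326, 1418, 1445, 1623, 1847, 1922, 2146, 2324, 2351, 2443, 2852, 3041, 3305, 3306, 3360, 3367, 3768}.
917 is in this set.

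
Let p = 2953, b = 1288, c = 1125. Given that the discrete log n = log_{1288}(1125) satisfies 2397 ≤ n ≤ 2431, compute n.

2431

Compute 1288^2397 mod 2953 = 1261, then multiply by 1288 repeatedly:
  1288^2397=1261  1288^2398=18  1288^2399=2513  1288^2400=256  1288^2401=1945
  1288^2402=1016  1288^2403=429  1288^2404=341  1288^2405=2164  1288^2406=2553
  1288^2407=1575  1288^2408=2842  1288^2409=1729  1288^2410=390  1288^2411=310
  1288^2412=625  1288^2413=1784  1288^2414=358  1288^2415=436  1288^2416=498
  1288^2417=623  1288^2418=2161  1288^2419=1642  1288^2420=548  1288^2421=57
  1288^2422=2544  1288^2423=1795  1288^2424=2714  1288^2425=2233  1288^2426=2835
  1288^2427=1572  1288^2428=1931  1288^2429=702  1288^2430=558  1288^2431=1125
Found 1125 at exponent 2431.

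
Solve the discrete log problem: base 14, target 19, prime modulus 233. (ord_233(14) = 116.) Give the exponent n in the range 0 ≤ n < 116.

92

Baby-step giant-step with m = ceil(sqrt(116)) = 11.
Baby table (14^j mod 233 for j=0..10):
  0:1  1:14  2:196  3:181  4:204  5:60  6:141  7:110
  8:142  9:124  10:105
Giant step factor: 14^(-11) ≡ 178 (mod 233).
Scan 19·178^i mod 233 for i = 0, 1, …:
  i=0: 19   i=1: 120   i=2: 157   i=3: 219
  i=4: 71   i=5: 56   i=6: 182   i=7: 9
  i=8: 204
Match at i=8, j=4: n = 8·11 + 4 = 92.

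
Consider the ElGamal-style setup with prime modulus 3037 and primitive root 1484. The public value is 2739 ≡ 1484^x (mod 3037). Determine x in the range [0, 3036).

1232

Baby-step giant-step with m = ceil(sqrt(3036)) = 56.
Baby table (1484^j mod 3037 for j=0..55):
  0:1  1:1484  2:431  3:1834  4:504  5:834  6:1597  7:1088
  8:1945  9:1230  10:83  11:1692  12:2366  13:372  14:2351  15:2408
  16:1960  17:2231  18:474  19:1869  20:815  21:734  22:2010  23:506
  24:765  25:2459  26:1719  27:2953  28:2898  29:240  30:831  31:182
  32:2832  33:2517  34:2755  35:618  36:2975  37:2139  38:611  39:1698
  40:2159  41:2958  42:1207  43:2395  44:890  45:2702  46:928  47:1391
  48:2121  49:1232  50:14  51:2554  52:2997  53:1380  54:982  55:2565
Giant step factor: 1484^(-56) ≡ 1647 (mod 3037).
Scan 2739·1647^i mod 3037 for i = 0, 1, …:
  i=0: 2739   i=1: 1188   i=2: 808   i=3: 570
  i=4: 357   i=5: 1838   i=6: 2334   i=7: 2293
  i=8: 1580   i=9: 2588     …   i=21: 1099
  i=22: 1
Match at i=22, j=0: x = 22·56 + 0 = 1232.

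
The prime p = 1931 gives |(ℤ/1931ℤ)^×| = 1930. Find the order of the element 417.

The order of 417 must divide p − 1 = 1930 = 2 · 5 · 193.
Divisors: 1, 2, 5, 10, 193, 386, 965, 1930.
Check each in increasing order: 417^1 ≡ 417;  417^2 ≡ 99;  417^5 ≡ 1021;  417^10 ≡ 1632;  417^193 ≡ 521;  417^386 ≡ 1101;  417^965 ≡ 1930;  417^1930 ≡ 1.
Smallest exponent giving 1 is 1930.

1930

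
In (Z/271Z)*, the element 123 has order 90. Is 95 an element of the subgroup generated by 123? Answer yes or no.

no

95 ∈ ⟨123⟩ iff 95^90 ≡ 1 (mod 271), since |⟨123⟩| = 90.
95^90 mod 271 = 28.
Since 28 ≠ 1, 95 does not lie in the subgroup.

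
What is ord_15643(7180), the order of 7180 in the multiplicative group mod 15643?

5214

The order of 7180 must divide p − 1 = 15642 = 2 · 3^2 · 11 · 79.
Divisors: 1, 2, 3, 6, 9, 11, 18, 22, 33, 66, 79, 99, 158, 198, 237, 474, 711, 869, 1422, 1738, 2607, 5214, 7821, 15642.
Check each in increasing order: 7180^1 ≡ 7180;  7180^2 ≡ 8715;  7180^3 ≡ 1700;  7180^6 ≡ 11688;  7180^9 ≡ 2990;  7180^11 ≡ 12255;  7180^18 ≡ 7947;  7180^22 ≡ 12225;  7180^33 ≡ 4364;  7180^66 ≡ 6965;  7180^79 ≡ 13279;  7180^99 ≡ 911;  7180^158 ≡ 3945;  7180^198 ≡ 842;  7180^237 ≡ 12891;  7180^474 ≡ 2292;  7180^711 ≡ 12188;  7180^869 ≡ 10721;  7180^1422 ≡ 1416;  7180^1738 ≡ 10720;  7180^2607 ≡ 15642;  7180^5214 ≡ 1.
Smallest exponent giving 1 is 5214.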